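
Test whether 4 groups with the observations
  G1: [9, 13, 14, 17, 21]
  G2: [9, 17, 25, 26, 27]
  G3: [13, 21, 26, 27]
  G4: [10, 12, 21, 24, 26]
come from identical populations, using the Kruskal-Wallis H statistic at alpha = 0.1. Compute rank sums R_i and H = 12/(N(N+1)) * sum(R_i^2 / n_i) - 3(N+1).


Step 1: Combine all N = 19 observations and assign midranks.
sorted (value, group, rank): (9,G1,1.5), (9,G2,1.5), (10,G4,3), (12,G4,4), (13,G1,5.5), (13,G3,5.5), (14,G1,7), (17,G1,8.5), (17,G2,8.5), (21,G1,11), (21,G3,11), (21,G4,11), (24,G4,13), (25,G2,14), (26,G2,16), (26,G3,16), (26,G4,16), (27,G2,18.5), (27,G3,18.5)
Step 2: Sum ranks within each group.
R_1 = 33.5 (n_1 = 5)
R_2 = 58.5 (n_2 = 5)
R_3 = 51 (n_3 = 4)
R_4 = 47 (n_4 = 5)
Step 3: H = 12/(N(N+1)) * sum(R_i^2/n_i) - 3(N+1)
     = 12/(19*20) * (33.5^2/5 + 58.5^2/5 + 51^2/4 + 47^2/5) - 3*20
     = 0.031579 * 2000.95 - 60
     = 3.187895.
Step 4: Ties present; correction factor C = 1 - 72/(19^3 - 19) = 0.989474. Corrected H = 3.187895 / 0.989474 = 3.221809.
Step 5: Under H0, H ~ chi^2(3); p-value = 0.358675.
Step 6: alpha = 0.1. fail to reject H0.

H = 3.2218, df = 3, p = 0.358675, fail to reject H0.


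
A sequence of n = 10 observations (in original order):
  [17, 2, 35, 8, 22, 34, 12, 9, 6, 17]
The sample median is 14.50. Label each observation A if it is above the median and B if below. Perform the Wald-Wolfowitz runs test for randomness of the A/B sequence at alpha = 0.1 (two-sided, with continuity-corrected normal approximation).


Step 1: Compute median = 14.50; label A = above, B = below.
Labels in order: ABABAABBBA  (n_A = 5, n_B = 5)
Step 2: Count runs R = 7.
Step 3: Under H0 (random ordering), E[R] = 2*n_A*n_B/(n_A+n_B) + 1 = 2*5*5/10 + 1 = 6.0000.
        Var[R] = 2*n_A*n_B*(2*n_A*n_B - n_A - n_B) / ((n_A+n_B)^2 * (n_A+n_B-1)) = 2000/900 = 2.2222.
        SD[R] = 1.4907.
Step 4: Continuity-corrected z = (R - 0.5 - E[R]) / SD[R] = (7 - 0.5 - 6.0000) / 1.4907 = 0.3354.
Step 5: Two-sided p-value via normal approximation = 2*(1 - Phi(|z|)) = 0.737316.
Step 6: alpha = 0.1. fail to reject H0.

R = 7, z = 0.3354, p = 0.737316, fail to reject H0.


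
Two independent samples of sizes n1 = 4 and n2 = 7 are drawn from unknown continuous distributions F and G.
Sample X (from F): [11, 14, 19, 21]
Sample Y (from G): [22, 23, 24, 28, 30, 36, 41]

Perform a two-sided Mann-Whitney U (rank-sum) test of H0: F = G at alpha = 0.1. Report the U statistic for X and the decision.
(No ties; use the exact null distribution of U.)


Step 1: Combine and sort all 11 observations; assign midranks.
sorted (value, group): (11,X), (14,X), (19,X), (21,X), (22,Y), (23,Y), (24,Y), (28,Y), (30,Y), (36,Y), (41,Y)
ranks: 11->1, 14->2, 19->3, 21->4, 22->5, 23->6, 24->7, 28->8, 30->9, 36->10, 41->11
Step 2: Rank sum for X: R1 = 1 + 2 + 3 + 4 = 10.
Step 3: U_X = R1 - n1(n1+1)/2 = 10 - 4*5/2 = 10 - 10 = 0.
       U_Y = n1*n2 - U_X = 28 - 0 = 28.
Step 4: No ties, so the exact null distribution of U (based on enumerating the C(11,4) = 330 equally likely rank assignments) gives the two-sided p-value.
Step 5: p-value = 0.006061; compare to alpha = 0.1. reject H0.

U_X = 0, p = 0.006061, reject H0 at alpha = 0.1.


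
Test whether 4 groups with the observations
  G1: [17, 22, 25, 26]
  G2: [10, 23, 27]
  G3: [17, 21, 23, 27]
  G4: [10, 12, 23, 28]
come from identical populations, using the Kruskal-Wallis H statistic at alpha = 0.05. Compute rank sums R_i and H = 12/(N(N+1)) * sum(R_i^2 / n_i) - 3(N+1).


Step 1: Combine all N = 15 observations and assign midranks.
sorted (value, group, rank): (10,G2,1.5), (10,G4,1.5), (12,G4,3), (17,G1,4.5), (17,G3,4.5), (21,G3,6), (22,G1,7), (23,G2,9), (23,G3,9), (23,G4,9), (25,G1,11), (26,G1,12), (27,G2,13.5), (27,G3,13.5), (28,G4,15)
Step 2: Sum ranks within each group.
R_1 = 34.5 (n_1 = 4)
R_2 = 24 (n_2 = 3)
R_3 = 33 (n_3 = 4)
R_4 = 28.5 (n_4 = 4)
Step 3: H = 12/(N(N+1)) * sum(R_i^2/n_i) - 3(N+1)
     = 12/(15*16) * (34.5^2/4 + 24^2/3 + 33^2/4 + 28.5^2/4) - 3*16
     = 0.050000 * 964.875 - 48
     = 0.243750.
Step 4: Ties present; correction factor C = 1 - 42/(15^3 - 15) = 0.987500. Corrected H = 0.243750 / 0.987500 = 0.246835.
Step 5: Under H0, H ~ chi^2(3); p-value = 0.969696.
Step 6: alpha = 0.05. fail to reject H0.

H = 0.2468, df = 3, p = 0.969696, fail to reject H0.


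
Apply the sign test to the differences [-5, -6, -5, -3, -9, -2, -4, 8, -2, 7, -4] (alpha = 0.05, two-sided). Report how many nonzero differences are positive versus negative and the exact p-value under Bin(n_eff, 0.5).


Step 1: Discard zero differences. Original n = 11; n_eff = number of nonzero differences = 11.
Nonzero differences (with sign): -5, -6, -5, -3, -9, -2, -4, +8, -2, +7, -4
Step 2: Count signs: positive = 2, negative = 9.
Step 3: Under H0: P(positive) = 0.5, so the number of positives S ~ Bin(11, 0.5).
Step 4: Two-sided exact p-value = sum of Bin(11,0.5) probabilities at or below the observed probability = 0.065430.
Step 5: alpha = 0.05. fail to reject H0.

n_eff = 11, pos = 2, neg = 9, p = 0.065430, fail to reject H0.


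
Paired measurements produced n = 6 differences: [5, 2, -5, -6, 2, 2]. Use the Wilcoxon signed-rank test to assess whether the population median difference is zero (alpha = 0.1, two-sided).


Step 1: Drop any zero differences (none here) and take |d_i|.
|d| = [5, 2, 5, 6, 2, 2]
Step 2: Midrank |d_i| (ties get averaged ranks).
ranks: |5|->4.5, |2|->2, |5|->4.5, |6|->6, |2|->2, |2|->2
Step 3: Attach original signs; sum ranks with positive sign and with negative sign.
W+ = 4.5 + 2 + 2 + 2 = 10.5
W- = 4.5 + 6 = 10.5
(Check: W+ + W- = 21 should equal n(n+1)/2 = 21.)
Step 4: Test statistic W = min(W+, W-) = 10.5.
Step 5: Ties in |d|, so use the tie-corrected normal approximation.
        E[W] = n(n+1)/4 = 6*7/4 = 10.5.
        Tie groups: |d|=2 (t=3), |d|=5 (t=2); sum(t^3 - t) = 30.
        Var[W] = n(n+1)(2n+1)/24 - sum(t^3-t)/48 = 546/24 - 30/48 = 22.125.
        z = (W - E[W]) / sqrt(Var[W]) = (10.5 - 10.5) / 4.7037 = 0.0000.
        Two-sided p = 2*Phi(z) = 1.000000.
Step 6: alpha = 0.1. fail to reject H0.

W+ = 10.5, W- = 10.5, W = min = 10.5, p = 1.000000, fail to reject H0.


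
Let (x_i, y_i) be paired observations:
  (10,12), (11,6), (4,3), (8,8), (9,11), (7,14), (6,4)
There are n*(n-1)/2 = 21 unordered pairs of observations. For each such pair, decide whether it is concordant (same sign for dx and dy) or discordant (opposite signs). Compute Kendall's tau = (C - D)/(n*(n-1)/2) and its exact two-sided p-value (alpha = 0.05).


Step 1: Enumerate the 21 unordered pairs (i,j) with i<j and classify each by sign(x_j-x_i) * sign(y_j-y_i).
  (1,2):dx=+1,dy=-6->D; (1,3):dx=-6,dy=-9->C; (1,4):dx=-2,dy=-4->C; (1,5):dx=-1,dy=-1->C
  (1,6):dx=-3,dy=+2->D; (1,7):dx=-4,dy=-8->C; (2,3):dx=-7,dy=-3->C; (2,4):dx=-3,dy=+2->D
  (2,5):dx=-2,dy=+5->D; (2,6):dx=-4,dy=+8->D; (2,7):dx=-5,dy=-2->C; (3,4):dx=+4,dy=+5->C
  (3,5):dx=+5,dy=+8->C; (3,6):dx=+3,dy=+11->C; (3,7):dx=+2,dy=+1->C; (4,5):dx=+1,dy=+3->C
  (4,6):dx=-1,dy=+6->D; (4,7):dx=-2,dy=-4->C; (5,6):dx=-2,dy=+3->D; (5,7):dx=-3,dy=-7->C
  (6,7):dx=-1,dy=-10->C
Step 2: C = 14, D = 7, total pairs = 21.
Step 3: tau = (C - D)/(n(n-1)/2) = (14 - 7)/21 = 0.333333.
Step 4: Exact two-sided p-value (enumerate n! = 5040 permutations of y under H0): p = 0.381349.
Step 5: alpha = 0.05. fail to reject H0.

tau_b = 0.3333 (C=14, D=7), p = 0.381349, fail to reject H0.


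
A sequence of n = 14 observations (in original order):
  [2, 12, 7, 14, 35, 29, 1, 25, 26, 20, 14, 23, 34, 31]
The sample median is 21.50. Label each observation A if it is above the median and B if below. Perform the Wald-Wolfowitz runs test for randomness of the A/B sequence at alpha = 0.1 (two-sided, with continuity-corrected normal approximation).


Step 1: Compute median = 21.50; label A = above, B = below.
Labels in order: BBBBAABAABBAAA  (n_A = 7, n_B = 7)
Step 2: Count runs R = 6.
Step 3: Under H0 (random ordering), E[R] = 2*n_A*n_B/(n_A+n_B) + 1 = 2*7*7/14 + 1 = 8.0000.
        Var[R] = 2*n_A*n_B*(2*n_A*n_B - n_A - n_B) / ((n_A+n_B)^2 * (n_A+n_B-1)) = 8232/2548 = 3.2308.
        SD[R] = 1.7974.
Step 4: Continuity-corrected z = (R + 0.5 - E[R]) / SD[R] = (6 + 0.5 - 8.0000) / 1.7974 = -0.8345.
Step 5: Two-sided p-value via normal approximation = 2*(1 - Phi(|z|)) = 0.403986.
Step 6: alpha = 0.1. fail to reject H0.

R = 6, z = -0.8345, p = 0.403986, fail to reject H0.


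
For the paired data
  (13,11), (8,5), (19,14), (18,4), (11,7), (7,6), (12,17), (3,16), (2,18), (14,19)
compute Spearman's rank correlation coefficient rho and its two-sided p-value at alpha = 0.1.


Step 1: Rank x and y separately (midranks; no ties here).
rank(x): 13->7, 8->4, 19->10, 18->9, 11->5, 7->3, 12->6, 3->2, 2->1, 14->8
rank(y): 11->5, 5->2, 14->6, 4->1, 7->4, 6->3, 17->8, 16->7, 18->9, 19->10
Step 2: d_i = R_x(i) - R_y(i); compute d_i^2.
  (7-5)^2=4, (4-2)^2=4, (10-6)^2=16, (9-1)^2=64, (5-4)^2=1, (3-3)^2=0, (6-8)^2=4, (2-7)^2=25, (1-9)^2=64, (8-10)^2=4
sum(d^2) = 186.
Step 3: rho = 1 - 6*186 / (10*(10^2 - 1)) = 1 - 1116/990 = -0.127273.
Step 4: Under H0, t = rho * sqrt((n-2)/(1-rho^2)) = -0.3629 ~ t(8).
Step 5: Two-sided p-value from the t-distribution with 8 df = 0.726057.
Step 6: alpha = 0.1. fail to reject H0.

rho = -0.1273, p = 0.726057, fail to reject H0 at alpha = 0.1.


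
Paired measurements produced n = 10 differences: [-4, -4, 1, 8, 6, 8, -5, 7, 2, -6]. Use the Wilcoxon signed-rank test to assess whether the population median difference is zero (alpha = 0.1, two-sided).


Step 1: Drop any zero differences (none here) and take |d_i|.
|d| = [4, 4, 1, 8, 6, 8, 5, 7, 2, 6]
Step 2: Midrank |d_i| (ties get averaged ranks).
ranks: |4|->3.5, |4|->3.5, |1|->1, |8|->9.5, |6|->6.5, |8|->9.5, |5|->5, |7|->8, |2|->2, |6|->6.5
Step 3: Attach original signs; sum ranks with positive sign and with negative sign.
W+ = 1 + 9.5 + 6.5 + 9.5 + 8 + 2 = 36.5
W- = 3.5 + 3.5 + 5 + 6.5 = 18.5
(Check: W+ + W- = 55 should equal n(n+1)/2 = 55.)
Step 4: Test statistic W = min(W+, W-) = 18.5.
Step 5: Ties in |d|, so use the tie-corrected normal approximation.
        E[W] = n(n+1)/4 = 10*11/4 = 27.5.
        Tie groups: |d|=4 (t=2), |d|=6 (t=2), |d|=8 (t=2); sum(t^3 - t) = 18.
        Var[W] = n(n+1)(2n+1)/24 - sum(t^3-t)/48 = 2310/24 - 18/48 = 95.875.
        z = (W - E[W]) / sqrt(Var[W]) = (18.5 - 27.5) / 9.7916 = -0.9192.
        Two-sided p = 2*Phi(z) = 0.358013.
Step 6: alpha = 0.1. fail to reject H0.

W+ = 36.5, W- = 18.5, W = min = 18.5, p = 0.358013, fail to reject H0.


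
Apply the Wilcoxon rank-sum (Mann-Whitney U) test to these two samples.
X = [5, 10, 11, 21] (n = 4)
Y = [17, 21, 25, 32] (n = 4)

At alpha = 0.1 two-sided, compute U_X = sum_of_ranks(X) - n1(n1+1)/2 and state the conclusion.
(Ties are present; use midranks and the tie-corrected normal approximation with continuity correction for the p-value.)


Step 1: Combine and sort all 8 observations; assign midranks.
sorted (value, group): (5,X), (10,X), (11,X), (17,Y), (21,X), (21,Y), (25,Y), (32,Y)
ranks: 5->1, 10->2, 11->3, 17->4, 21->5.5, 21->5.5, 25->7, 32->8
Step 2: Rank sum for X: R1 = 1 + 2 + 3 + 5.5 = 11.5.
Step 3: U_X = R1 - n1(n1+1)/2 = 11.5 - 4*5/2 = 11.5 - 10 = 1.5.
       U_Y = n1*n2 - U_X = 16 - 1.5 = 14.5.
Step 4: Ties are present, so use the tie-corrected normal approximation (with continuity correction) for the p-value.
Step 5: p-value = 0.081429; compare to alpha = 0.1. reject H0.

U_X = 1.5, p = 0.081429, reject H0 at alpha = 0.1.


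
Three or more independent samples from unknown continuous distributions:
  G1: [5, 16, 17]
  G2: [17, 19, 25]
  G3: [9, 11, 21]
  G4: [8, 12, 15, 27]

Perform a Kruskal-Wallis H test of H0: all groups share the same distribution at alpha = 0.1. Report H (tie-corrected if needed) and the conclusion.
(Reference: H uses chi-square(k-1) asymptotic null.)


Step 1: Combine all N = 13 observations and assign midranks.
sorted (value, group, rank): (5,G1,1), (8,G4,2), (9,G3,3), (11,G3,4), (12,G4,5), (15,G4,6), (16,G1,7), (17,G1,8.5), (17,G2,8.5), (19,G2,10), (21,G3,11), (25,G2,12), (27,G4,13)
Step 2: Sum ranks within each group.
R_1 = 16.5 (n_1 = 3)
R_2 = 30.5 (n_2 = 3)
R_3 = 18 (n_3 = 3)
R_4 = 26 (n_4 = 4)
Step 3: H = 12/(N(N+1)) * sum(R_i^2/n_i) - 3(N+1)
     = 12/(13*14) * (16.5^2/3 + 30.5^2/3 + 18^2/3 + 26^2/4) - 3*14
     = 0.065934 * 677.833 - 42
     = 2.692308.
Step 4: Ties present; correction factor C = 1 - 6/(13^3 - 13) = 0.997253. Corrected H = 2.692308 / 0.997253 = 2.699725.
Step 5: Under H0, H ~ chi^2(3); p-value = 0.440274.
Step 6: alpha = 0.1. fail to reject H0.

H = 2.6997, df = 3, p = 0.440274, fail to reject H0.


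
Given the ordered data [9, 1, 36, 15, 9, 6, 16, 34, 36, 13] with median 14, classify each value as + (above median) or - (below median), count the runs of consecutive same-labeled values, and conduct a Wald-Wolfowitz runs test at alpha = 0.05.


Step 1: Compute median = 14; label A = above, B = below.
Labels in order: BBAABBAAAB  (n_A = 5, n_B = 5)
Step 2: Count runs R = 5.
Step 3: Under H0 (random ordering), E[R] = 2*n_A*n_B/(n_A+n_B) + 1 = 2*5*5/10 + 1 = 6.0000.
        Var[R] = 2*n_A*n_B*(2*n_A*n_B - n_A - n_B) / ((n_A+n_B)^2 * (n_A+n_B-1)) = 2000/900 = 2.2222.
        SD[R] = 1.4907.
Step 4: Continuity-corrected z = (R + 0.5 - E[R]) / SD[R] = (5 + 0.5 - 6.0000) / 1.4907 = -0.3354.
Step 5: Two-sided p-value via normal approximation = 2*(1 - Phi(|z|)) = 0.737316.
Step 6: alpha = 0.05. fail to reject H0.

R = 5, z = -0.3354, p = 0.737316, fail to reject H0.


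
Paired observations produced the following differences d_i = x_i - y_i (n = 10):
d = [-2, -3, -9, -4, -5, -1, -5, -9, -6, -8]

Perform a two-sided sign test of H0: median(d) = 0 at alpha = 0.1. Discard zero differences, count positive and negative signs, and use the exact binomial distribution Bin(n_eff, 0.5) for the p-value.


Step 1: Discard zero differences. Original n = 10; n_eff = number of nonzero differences = 10.
Nonzero differences (with sign): -2, -3, -9, -4, -5, -1, -5, -9, -6, -8
Step 2: Count signs: positive = 0, negative = 10.
Step 3: Under H0: P(positive) = 0.5, so the number of positives S ~ Bin(10, 0.5).
Step 4: Two-sided exact p-value = sum of Bin(10,0.5) probabilities at or below the observed probability = 0.001953.
Step 5: alpha = 0.1. reject H0.

n_eff = 10, pos = 0, neg = 10, p = 0.001953, reject H0.


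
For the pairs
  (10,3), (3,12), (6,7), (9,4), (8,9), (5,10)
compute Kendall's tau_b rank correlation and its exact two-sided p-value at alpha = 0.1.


Step 1: Enumerate the 15 unordered pairs (i,j) with i<j and classify each by sign(x_j-x_i) * sign(y_j-y_i).
  (1,2):dx=-7,dy=+9->D; (1,3):dx=-4,dy=+4->D; (1,4):dx=-1,dy=+1->D; (1,5):dx=-2,dy=+6->D
  (1,6):dx=-5,dy=+7->D; (2,3):dx=+3,dy=-5->D; (2,4):dx=+6,dy=-8->D; (2,5):dx=+5,dy=-3->D
  (2,6):dx=+2,dy=-2->D; (3,4):dx=+3,dy=-3->D; (3,5):dx=+2,dy=+2->C; (3,6):dx=-1,dy=+3->D
  (4,5):dx=-1,dy=+5->D; (4,6):dx=-4,dy=+6->D; (5,6):dx=-3,dy=+1->D
Step 2: C = 1, D = 14, total pairs = 15.
Step 3: tau = (C - D)/(n(n-1)/2) = (1 - 14)/15 = -0.866667.
Step 4: Exact two-sided p-value (enumerate n! = 720 permutations of y under H0): p = 0.016667.
Step 5: alpha = 0.1. reject H0.

tau_b = -0.8667 (C=1, D=14), p = 0.016667, reject H0.


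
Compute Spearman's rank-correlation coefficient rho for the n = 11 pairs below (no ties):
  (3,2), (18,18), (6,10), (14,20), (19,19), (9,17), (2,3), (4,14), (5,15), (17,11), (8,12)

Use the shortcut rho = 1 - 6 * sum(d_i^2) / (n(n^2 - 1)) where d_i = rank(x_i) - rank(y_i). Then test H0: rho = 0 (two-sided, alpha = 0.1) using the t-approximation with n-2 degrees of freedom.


Step 1: Rank x and y separately (midranks; no ties here).
rank(x): 3->2, 18->10, 6->5, 14->8, 19->11, 9->7, 2->1, 4->3, 5->4, 17->9, 8->6
rank(y): 2->1, 18->9, 10->3, 20->11, 19->10, 17->8, 3->2, 14->6, 15->7, 11->4, 12->5
Step 2: d_i = R_x(i) - R_y(i); compute d_i^2.
  (2-1)^2=1, (10-9)^2=1, (5-3)^2=4, (8-11)^2=9, (11-10)^2=1, (7-8)^2=1, (1-2)^2=1, (3-6)^2=9, (4-7)^2=9, (9-4)^2=25, (6-5)^2=1
sum(d^2) = 62.
Step 3: rho = 1 - 6*62 / (11*(11^2 - 1)) = 1 - 372/1320 = 0.718182.
Step 4: Under H0, t = rho * sqrt((n-2)/(1-rho^2)) = 3.0963 ~ t(9).
Step 5: Two-sided p-value from the t-distribution with 9 df = 0.012800.
Step 6: alpha = 0.1. reject H0.

rho = 0.7182, p = 0.012800, reject H0 at alpha = 0.1.


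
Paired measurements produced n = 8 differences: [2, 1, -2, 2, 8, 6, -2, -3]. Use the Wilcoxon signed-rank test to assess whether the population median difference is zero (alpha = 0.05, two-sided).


Step 1: Drop any zero differences (none here) and take |d_i|.
|d| = [2, 1, 2, 2, 8, 6, 2, 3]
Step 2: Midrank |d_i| (ties get averaged ranks).
ranks: |2|->3.5, |1|->1, |2|->3.5, |2|->3.5, |8|->8, |6|->7, |2|->3.5, |3|->6
Step 3: Attach original signs; sum ranks with positive sign and with negative sign.
W+ = 3.5 + 1 + 3.5 + 8 + 7 = 23
W- = 3.5 + 3.5 + 6 = 13
(Check: W+ + W- = 36 should equal n(n+1)/2 = 36.)
Step 4: Test statistic W = min(W+, W-) = 13.
Step 5: Ties in |d|, so use the tie-corrected normal approximation.
        E[W] = n(n+1)/4 = 8*9/4 = 18.
        Tie groups: |d|=2 (t=4); sum(t^3 - t) = 60.
        Var[W] = n(n+1)(2n+1)/24 - sum(t^3-t)/48 = 1224/24 - 60/48 = 49.75.
        z = (W - E[W]) / sqrt(Var[W]) = (13 - 18) / 7.0534 = -0.7089.
        Two-sided p = 2*Phi(z) = 0.478398.
Step 6: alpha = 0.05. fail to reject H0.

W+ = 23, W- = 13, W = min = 13, p = 0.478398, fail to reject H0.


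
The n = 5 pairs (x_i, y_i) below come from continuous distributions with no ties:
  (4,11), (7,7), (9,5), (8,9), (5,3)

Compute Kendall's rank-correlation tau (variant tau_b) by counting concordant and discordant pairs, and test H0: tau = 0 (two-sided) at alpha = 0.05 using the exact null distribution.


Step 1: Enumerate the 10 unordered pairs (i,j) with i<j and classify each by sign(x_j-x_i) * sign(y_j-y_i).
  (1,2):dx=+3,dy=-4->D; (1,3):dx=+5,dy=-6->D; (1,4):dx=+4,dy=-2->D; (1,5):dx=+1,dy=-8->D
  (2,3):dx=+2,dy=-2->D; (2,4):dx=+1,dy=+2->C; (2,5):dx=-2,dy=-4->C; (3,4):dx=-1,dy=+4->D
  (3,5):dx=-4,dy=-2->C; (4,5):dx=-3,dy=-6->C
Step 2: C = 4, D = 6, total pairs = 10.
Step 3: tau = (C - D)/(n(n-1)/2) = (4 - 6)/10 = -0.200000.
Step 4: Exact two-sided p-value (enumerate n! = 120 permutations of y under H0): p = 0.816667.
Step 5: alpha = 0.05. fail to reject H0.

tau_b = -0.2000 (C=4, D=6), p = 0.816667, fail to reject H0.


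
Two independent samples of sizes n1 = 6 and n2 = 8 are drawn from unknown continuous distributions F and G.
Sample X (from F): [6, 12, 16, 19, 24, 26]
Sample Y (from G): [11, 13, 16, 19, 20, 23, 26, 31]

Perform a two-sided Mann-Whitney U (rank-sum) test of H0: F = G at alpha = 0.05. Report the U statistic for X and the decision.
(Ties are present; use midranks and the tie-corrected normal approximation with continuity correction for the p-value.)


Step 1: Combine and sort all 14 observations; assign midranks.
sorted (value, group): (6,X), (11,Y), (12,X), (13,Y), (16,X), (16,Y), (19,X), (19,Y), (20,Y), (23,Y), (24,X), (26,X), (26,Y), (31,Y)
ranks: 6->1, 11->2, 12->3, 13->4, 16->5.5, 16->5.5, 19->7.5, 19->7.5, 20->9, 23->10, 24->11, 26->12.5, 26->12.5, 31->14
Step 2: Rank sum for X: R1 = 1 + 3 + 5.5 + 7.5 + 11 + 12.5 = 40.5.
Step 3: U_X = R1 - n1(n1+1)/2 = 40.5 - 6*7/2 = 40.5 - 21 = 19.5.
       U_Y = n1*n2 - U_X = 48 - 19.5 = 28.5.
Step 4: Ties are present, so use the tie-corrected normal approximation (with continuity correction) for the p-value.
Step 5: p-value = 0.604382; compare to alpha = 0.05. fail to reject H0.

U_X = 19.5, p = 0.604382, fail to reject H0 at alpha = 0.05.


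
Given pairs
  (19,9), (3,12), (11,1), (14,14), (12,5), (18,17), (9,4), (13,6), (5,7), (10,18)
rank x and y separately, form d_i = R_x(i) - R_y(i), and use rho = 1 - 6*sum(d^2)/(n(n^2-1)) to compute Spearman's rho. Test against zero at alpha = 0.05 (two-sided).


Step 1: Rank x and y separately (midranks; no ties here).
rank(x): 19->10, 3->1, 11->5, 14->8, 12->6, 18->9, 9->3, 13->7, 5->2, 10->4
rank(y): 9->6, 12->7, 1->1, 14->8, 5->3, 17->9, 4->2, 6->4, 7->5, 18->10
Step 2: d_i = R_x(i) - R_y(i); compute d_i^2.
  (10-6)^2=16, (1-7)^2=36, (5-1)^2=16, (8-8)^2=0, (6-3)^2=9, (9-9)^2=0, (3-2)^2=1, (7-4)^2=9, (2-5)^2=9, (4-10)^2=36
sum(d^2) = 132.
Step 3: rho = 1 - 6*132 / (10*(10^2 - 1)) = 1 - 792/990 = 0.200000.
Step 4: Under H0, t = rho * sqrt((n-2)/(1-rho^2)) = 0.5774 ~ t(8).
Step 5: Two-sided p-value from the t-distribution with 8 df = 0.579584.
Step 6: alpha = 0.05. fail to reject H0.

rho = 0.2000, p = 0.579584, fail to reject H0 at alpha = 0.05.


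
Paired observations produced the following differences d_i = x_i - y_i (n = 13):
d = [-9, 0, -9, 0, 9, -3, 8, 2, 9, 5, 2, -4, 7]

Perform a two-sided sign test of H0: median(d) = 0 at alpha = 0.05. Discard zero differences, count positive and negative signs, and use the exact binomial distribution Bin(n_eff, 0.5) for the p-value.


Step 1: Discard zero differences. Original n = 13; n_eff = number of nonzero differences = 11.
Nonzero differences (with sign): -9, -9, +9, -3, +8, +2, +9, +5, +2, -4, +7
Step 2: Count signs: positive = 7, negative = 4.
Step 3: Under H0: P(positive) = 0.5, so the number of positives S ~ Bin(11, 0.5).
Step 4: Two-sided exact p-value = sum of Bin(11,0.5) probabilities at or below the observed probability = 0.548828.
Step 5: alpha = 0.05. fail to reject H0.

n_eff = 11, pos = 7, neg = 4, p = 0.548828, fail to reject H0.


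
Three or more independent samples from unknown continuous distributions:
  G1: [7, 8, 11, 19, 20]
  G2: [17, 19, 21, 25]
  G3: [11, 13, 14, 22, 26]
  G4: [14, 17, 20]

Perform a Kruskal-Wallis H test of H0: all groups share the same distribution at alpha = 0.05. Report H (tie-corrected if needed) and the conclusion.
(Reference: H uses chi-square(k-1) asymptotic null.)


Step 1: Combine all N = 17 observations and assign midranks.
sorted (value, group, rank): (7,G1,1), (8,G1,2), (11,G1,3.5), (11,G3,3.5), (13,G3,5), (14,G3,6.5), (14,G4,6.5), (17,G2,8.5), (17,G4,8.5), (19,G1,10.5), (19,G2,10.5), (20,G1,12.5), (20,G4,12.5), (21,G2,14), (22,G3,15), (25,G2,16), (26,G3,17)
Step 2: Sum ranks within each group.
R_1 = 29.5 (n_1 = 5)
R_2 = 49 (n_2 = 4)
R_3 = 47 (n_3 = 5)
R_4 = 27.5 (n_4 = 3)
Step 3: H = 12/(N(N+1)) * sum(R_i^2/n_i) - 3(N+1)
     = 12/(17*18) * (29.5^2/5 + 49^2/4 + 47^2/5 + 27.5^2/3) - 3*18
     = 0.039216 * 1468.18 - 54
     = 3.575817.
Step 4: Ties present; correction factor C = 1 - 30/(17^3 - 17) = 0.993873. Corrected H = 3.575817 / 0.993873 = 3.597863.
Step 5: Under H0, H ~ chi^2(3); p-value = 0.308290.
Step 6: alpha = 0.05. fail to reject H0.

H = 3.5979, df = 3, p = 0.308290, fail to reject H0.


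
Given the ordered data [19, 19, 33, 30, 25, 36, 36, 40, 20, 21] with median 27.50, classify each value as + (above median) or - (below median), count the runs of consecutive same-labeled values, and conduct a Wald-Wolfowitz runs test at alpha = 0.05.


Step 1: Compute median = 27.50; label A = above, B = below.
Labels in order: BBAABAAABB  (n_A = 5, n_B = 5)
Step 2: Count runs R = 5.
Step 3: Under H0 (random ordering), E[R] = 2*n_A*n_B/(n_A+n_B) + 1 = 2*5*5/10 + 1 = 6.0000.
        Var[R] = 2*n_A*n_B*(2*n_A*n_B - n_A - n_B) / ((n_A+n_B)^2 * (n_A+n_B-1)) = 2000/900 = 2.2222.
        SD[R] = 1.4907.
Step 4: Continuity-corrected z = (R + 0.5 - E[R]) / SD[R] = (5 + 0.5 - 6.0000) / 1.4907 = -0.3354.
Step 5: Two-sided p-value via normal approximation = 2*(1 - Phi(|z|)) = 0.737316.
Step 6: alpha = 0.05. fail to reject H0.

R = 5, z = -0.3354, p = 0.737316, fail to reject H0.


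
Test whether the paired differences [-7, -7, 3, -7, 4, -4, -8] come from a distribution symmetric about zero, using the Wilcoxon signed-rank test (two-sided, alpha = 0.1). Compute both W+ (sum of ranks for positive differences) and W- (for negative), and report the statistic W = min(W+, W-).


Step 1: Drop any zero differences (none here) and take |d_i|.
|d| = [7, 7, 3, 7, 4, 4, 8]
Step 2: Midrank |d_i| (ties get averaged ranks).
ranks: |7|->5, |7|->5, |3|->1, |7|->5, |4|->2.5, |4|->2.5, |8|->7
Step 3: Attach original signs; sum ranks with positive sign and with negative sign.
W+ = 1 + 2.5 = 3.5
W- = 5 + 5 + 5 + 2.5 + 7 = 24.5
(Check: W+ + W- = 28 should equal n(n+1)/2 = 28.)
Step 4: Test statistic W = min(W+, W-) = 3.5.
Step 5: Ties in |d|, so use the tie-corrected normal approximation.
        E[W] = n(n+1)/4 = 7*8/4 = 14.
        Tie groups: |d|=4 (t=2), |d|=7 (t=3); sum(t^3 - t) = 30.
        Var[W] = n(n+1)(2n+1)/24 - sum(t^3-t)/48 = 840/24 - 30/48 = 34.375.
        z = (W - E[W]) / sqrt(Var[W]) = (3.5 - 14) / 5.8630 = -1.7909.
        Two-sided p = 2*Phi(z) = 0.073312.
Step 6: alpha = 0.1. reject H0.

W+ = 3.5, W- = 24.5, W = min = 3.5, p = 0.073312, reject H0.


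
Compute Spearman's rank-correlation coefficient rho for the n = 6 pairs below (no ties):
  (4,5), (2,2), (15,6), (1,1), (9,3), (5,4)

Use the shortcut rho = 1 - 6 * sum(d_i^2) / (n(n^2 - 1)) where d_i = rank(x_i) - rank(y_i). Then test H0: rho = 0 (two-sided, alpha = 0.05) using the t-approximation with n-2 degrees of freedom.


Step 1: Rank x and y separately (midranks; no ties here).
rank(x): 4->3, 2->2, 15->6, 1->1, 9->5, 5->4
rank(y): 5->5, 2->2, 6->6, 1->1, 3->3, 4->4
Step 2: d_i = R_x(i) - R_y(i); compute d_i^2.
  (3-5)^2=4, (2-2)^2=0, (6-6)^2=0, (1-1)^2=0, (5-3)^2=4, (4-4)^2=0
sum(d^2) = 8.
Step 3: rho = 1 - 6*8 / (6*(6^2 - 1)) = 1 - 48/210 = 0.771429.
Step 4: Under H0, t = rho * sqrt((n-2)/(1-rho^2)) = 2.4247 ~ t(4).
Step 5: Two-sided p-value from the t-distribution with 4 df = 0.072397.
Step 6: alpha = 0.05. fail to reject H0.

rho = 0.7714, p = 0.072397, fail to reject H0 at alpha = 0.05.


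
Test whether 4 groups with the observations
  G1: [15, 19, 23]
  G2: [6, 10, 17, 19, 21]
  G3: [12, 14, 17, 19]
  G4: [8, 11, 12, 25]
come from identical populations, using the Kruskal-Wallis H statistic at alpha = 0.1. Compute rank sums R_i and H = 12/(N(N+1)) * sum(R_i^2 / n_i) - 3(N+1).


Step 1: Combine all N = 16 observations and assign midranks.
sorted (value, group, rank): (6,G2,1), (8,G4,2), (10,G2,3), (11,G4,4), (12,G3,5.5), (12,G4,5.5), (14,G3,7), (15,G1,8), (17,G2,9.5), (17,G3,9.5), (19,G1,12), (19,G2,12), (19,G3,12), (21,G2,14), (23,G1,15), (25,G4,16)
Step 2: Sum ranks within each group.
R_1 = 35 (n_1 = 3)
R_2 = 39.5 (n_2 = 5)
R_3 = 34 (n_3 = 4)
R_4 = 27.5 (n_4 = 4)
Step 3: H = 12/(N(N+1)) * sum(R_i^2/n_i) - 3(N+1)
     = 12/(16*17) * (35^2/3 + 39.5^2/5 + 34^2/4 + 27.5^2/4) - 3*17
     = 0.044118 * 1198.45 - 51
     = 1.872610.
Step 4: Ties present; correction factor C = 1 - 36/(16^3 - 16) = 0.991176. Corrected H = 1.872610 / 0.991176 = 1.889280.
Step 5: Under H0, H ~ chi^2(3); p-value = 0.595702.
Step 6: alpha = 0.1. fail to reject H0.

H = 1.8893, df = 3, p = 0.595702, fail to reject H0.


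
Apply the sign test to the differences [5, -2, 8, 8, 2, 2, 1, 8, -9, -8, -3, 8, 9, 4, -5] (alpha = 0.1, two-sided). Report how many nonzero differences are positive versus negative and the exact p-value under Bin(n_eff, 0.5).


Step 1: Discard zero differences. Original n = 15; n_eff = number of nonzero differences = 15.
Nonzero differences (with sign): +5, -2, +8, +8, +2, +2, +1, +8, -9, -8, -3, +8, +9, +4, -5
Step 2: Count signs: positive = 10, negative = 5.
Step 3: Under H0: P(positive) = 0.5, so the number of positives S ~ Bin(15, 0.5).
Step 4: Two-sided exact p-value = sum of Bin(15,0.5) probabilities at or below the observed probability = 0.301758.
Step 5: alpha = 0.1. fail to reject H0.

n_eff = 15, pos = 10, neg = 5, p = 0.301758, fail to reject H0.


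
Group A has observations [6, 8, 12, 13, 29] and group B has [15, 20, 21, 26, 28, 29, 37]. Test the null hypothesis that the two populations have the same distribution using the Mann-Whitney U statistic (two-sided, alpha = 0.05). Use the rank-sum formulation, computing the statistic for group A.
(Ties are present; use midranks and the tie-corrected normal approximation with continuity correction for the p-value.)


Step 1: Combine and sort all 12 observations; assign midranks.
sorted (value, group): (6,X), (8,X), (12,X), (13,X), (15,Y), (20,Y), (21,Y), (26,Y), (28,Y), (29,X), (29,Y), (37,Y)
ranks: 6->1, 8->2, 12->3, 13->4, 15->5, 20->6, 21->7, 26->8, 28->9, 29->10.5, 29->10.5, 37->12
Step 2: Rank sum for X: R1 = 1 + 2 + 3 + 4 + 10.5 = 20.5.
Step 3: U_X = R1 - n1(n1+1)/2 = 20.5 - 5*6/2 = 20.5 - 15 = 5.5.
       U_Y = n1*n2 - U_X = 35 - 5.5 = 29.5.
Step 4: Ties are present, so use the tie-corrected normal approximation (with continuity correction) for the p-value.
Step 5: p-value = 0.061363; compare to alpha = 0.05. fail to reject H0.

U_X = 5.5, p = 0.061363, fail to reject H0 at alpha = 0.05.


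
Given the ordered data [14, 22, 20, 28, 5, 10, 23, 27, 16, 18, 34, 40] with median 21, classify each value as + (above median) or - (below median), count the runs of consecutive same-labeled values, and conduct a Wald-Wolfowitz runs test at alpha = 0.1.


Step 1: Compute median = 21; label A = above, B = below.
Labels in order: BABABBAABBAA  (n_A = 6, n_B = 6)
Step 2: Count runs R = 8.
Step 3: Under H0 (random ordering), E[R] = 2*n_A*n_B/(n_A+n_B) + 1 = 2*6*6/12 + 1 = 7.0000.
        Var[R] = 2*n_A*n_B*(2*n_A*n_B - n_A - n_B) / ((n_A+n_B)^2 * (n_A+n_B-1)) = 4320/1584 = 2.7273.
        SD[R] = 1.6514.
Step 4: Continuity-corrected z = (R - 0.5 - E[R]) / SD[R] = (8 - 0.5 - 7.0000) / 1.6514 = 0.3028.
Step 5: Two-sided p-value via normal approximation = 2*(1 - Phi(|z|)) = 0.762069.
Step 6: alpha = 0.1. fail to reject H0.

R = 8, z = 0.3028, p = 0.762069, fail to reject H0.


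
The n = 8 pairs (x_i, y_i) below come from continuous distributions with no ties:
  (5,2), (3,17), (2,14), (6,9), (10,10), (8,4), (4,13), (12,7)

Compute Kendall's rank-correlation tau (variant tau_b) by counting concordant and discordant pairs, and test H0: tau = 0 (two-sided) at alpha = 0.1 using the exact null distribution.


Step 1: Enumerate the 28 unordered pairs (i,j) with i<j and classify each by sign(x_j-x_i) * sign(y_j-y_i).
  (1,2):dx=-2,dy=+15->D; (1,3):dx=-3,dy=+12->D; (1,4):dx=+1,dy=+7->C; (1,5):dx=+5,dy=+8->C
  (1,6):dx=+3,dy=+2->C; (1,7):dx=-1,dy=+11->D; (1,8):dx=+7,dy=+5->C; (2,3):dx=-1,dy=-3->C
  (2,4):dx=+3,dy=-8->D; (2,5):dx=+7,dy=-7->D; (2,6):dx=+5,dy=-13->D; (2,7):dx=+1,dy=-4->D
  (2,8):dx=+9,dy=-10->D; (3,4):dx=+4,dy=-5->D; (3,5):dx=+8,dy=-4->D; (3,6):dx=+6,dy=-10->D
  (3,7):dx=+2,dy=-1->D; (3,8):dx=+10,dy=-7->D; (4,5):dx=+4,dy=+1->C; (4,6):dx=+2,dy=-5->D
  (4,7):dx=-2,dy=+4->D; (4,8):dx=+6,dy=-2->D; (5,6):dx=-2,dy=-6->C; (5,7):dx=-6,dy=+3->D
  (5,8):dx=+2,dy=-3->D; (6,7):dx=-4,dy=+9->D; (6,8):dx=+4,dy=+3->C; (7,8):dx=+8,dy=-6->D
Step 2: C = 8, D = 20, total pairs = 28.
Step 3: tau = (C - D)/(n(n-1)/2) = (8 - 20)/28 = -0.428571.
Step 4: Exact two-sided p-value (enumerate n! = 40320 permutations of y under H0): p = 0.178869.
Step 5: alpha = 0.1. fail to reject H0.

tau_b = -0.4286 (C=8, D=20), p = 0.178869, fail to reject H0.


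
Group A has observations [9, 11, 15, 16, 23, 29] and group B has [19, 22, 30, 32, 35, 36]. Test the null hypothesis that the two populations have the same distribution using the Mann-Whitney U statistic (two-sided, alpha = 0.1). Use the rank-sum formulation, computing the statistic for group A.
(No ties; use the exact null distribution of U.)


Step 1: Combine and sort all 12 observations; assign midranks.
sorted (value, group): (9,X), (11,X), (15,X), (16,X), (19,Y), (22,Y), (23,X), (29,X), (30,Y), (32,Y), (35,Y), (36,Y)
ranks: 9->1, 11->2, 15->3, 16->4, 19->5, 22->6, 23->7, 29->8, 30->9, 32->10, 35->11, 36->12
Step 2: Rank sum for X: R1 = 1 + 2 + 3 + 4 + 7 + 8 = 25.
Step 3: U_X = R1 - n1(n1+1)/2 = 25 - 6*7/2 = 25 - 21 = 4.
       U_Y = n1*n2 - U_X = 36 - 4 = 32.
Step 4: No ties, so the exact null distribution of U (based on enumerating the C(12,6) = 924 equally likely rank assignments) gives the two-sided p-value.
Step 5: p-value = 0.025974; compare to alpha = 0.1. reject H0.

U_X = 4, p = 0.025974, reject H0 at alpha = 0.1.


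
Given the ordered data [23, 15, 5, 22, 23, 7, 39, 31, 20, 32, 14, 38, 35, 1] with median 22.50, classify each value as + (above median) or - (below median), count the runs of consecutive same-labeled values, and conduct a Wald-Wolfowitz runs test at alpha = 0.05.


Step 1: Compute median = 22.50; label A = above, B = below.
Labels in order: ABBBABAABABAAB  (n_A = 7, n_B = 7)
Step 2: Count runs R = 10.
Step 3: Under H0 (random ordering), E[R] = 2*n_A*n_B/(n_A+n_B) + 1 = 2*7*7/14 + 1 = 8.0000.
        Var[R] = 2*n_A*n_B*(2*n_A*n_B - n_A - n_B) / ((n_A+n_B)^2 * (n_A+n_B-1)) = 8232/2548 = 3.2308.
        SD[R] = 1.7974.
Step 4: Continuity-corrected z = (R - 0.5 - E[R]) / SD[R] = (10 - 0.5 - 8.0000) / 1.7974 = 0.8345.
Step 5: Two-sided p-value via normal approximation = 2*(1 - Phi(|z|)) = 0.403986.
Step 6: alpha = 0.05. fail to reject H0.

R = 10, z = 0.8345, p = 0.403986, fail to reject H0.


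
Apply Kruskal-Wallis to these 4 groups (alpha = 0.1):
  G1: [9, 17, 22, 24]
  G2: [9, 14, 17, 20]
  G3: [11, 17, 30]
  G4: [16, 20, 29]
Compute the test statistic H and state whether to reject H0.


Step 1: Combine all N = 14 observations and assign midranks.
sorted (value, group, rank): (9,G1,1.5), (9,G2,1.5), (11,G3,3), (14,G2,4), (16,G4,5), (17,G1,7), (17,G2,7), (17,G3,7), (20,G2,9.5), (20,G4,9.5), (22,G1,11), (24,G1,12), (29,G4,13), (30,G3,14)
Step 2: Sum ranks within each group.
R_1 = 31.5 (n_1 = 4)
R_2 = 22 (n_2 = 4)
R_3 = 24 (n_3 = 3)
R_4 = 27.5 (n_4 = 3)
Step 3: H = 12/(N(N+1)) * sum(R_i^2/n_i) - 3(N+1)
     = 12/(14*15) * (31.5^2/4 + 22^2/4 + 24^2/3 + 27.5^2/3) - 3*15
     = 0.057143 * 813.146 - 45
     = 1.465476.
Step 4: Ties present; correction factor C = 1 - 36/(14^3 - 14) = 0.986813. Corrected H = 1.465476 / 0.986813 = 1.485059.
Step 5: Under H0, H ~ chi^2(3); p-value = 0.685723.
Step 6: alpha = 0.1. fail to reject H0.

H = 1.4851, df = 3, p = 0.685723, fail to reject H0.


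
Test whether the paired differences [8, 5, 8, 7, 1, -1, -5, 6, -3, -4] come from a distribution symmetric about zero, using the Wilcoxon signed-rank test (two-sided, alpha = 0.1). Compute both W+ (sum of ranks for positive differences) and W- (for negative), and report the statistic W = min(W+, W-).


Step 1: Drop any zero differences (none here) and take |d_i|.
|d| = [8, 5, 8, 7, 1, 1, 5, 6, 3, 4]
Step 2: Midrank |d_i| (ties get averaged ranks).
ranks: |8|->9.5, |5|->5.5, |8|->9.5, |7|->8, |1|->1.5, |1|->1.5, |5|->5.5, |6|->7, |3|->3, |4|->4
Step 3: Attach original signs; sum ranks with positive sign and with negative sign.
W+ = 9.5 + 5.5 + 9.5 + 8 + 1.5 + 7 = 41
W- = 1.5 + 5.5 + 3 + 4 = 14
(Check: W+ + W- = 55 should equal n(n+1)/2 = 55.)
Step 4: Test statistic W = min(W+, W-) = 14.
Step 5: Ties in |d|, so use the tie-corrected normal approximation.
        E[W] = n(n+1)/4 = 10*11/4 = 27.5.
        Tie groups: |d|=1 (t=2), |d|=5 (t=2), |d|=8 (t=2); sum(t^3 - t) = 18.
        Var[W] = n(n+1)(2n+1)/24 - sum(t^3-t)/48 = 2310/24 - 18/48 = 95.875.
        z = (W - E[W]) / sqrt(Var[W]) = (14 - 27.5) / 9.7916 = -1.3787.
        Two-sided p = 2*Phi(z) = 0.167976.
Step 6: alpha = 0.1. fail to reject H0.

W+ = 41, W- = 14, W = min = 14, p = 0.167976, fail to reject H0.


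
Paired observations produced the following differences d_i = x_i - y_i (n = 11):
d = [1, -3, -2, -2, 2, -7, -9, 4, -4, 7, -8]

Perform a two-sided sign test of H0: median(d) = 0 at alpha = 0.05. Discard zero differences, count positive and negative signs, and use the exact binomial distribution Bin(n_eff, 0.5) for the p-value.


Step 1: Discard zero differences. Original n = 11; n_eff = number of nonzero differences = 11.
Nonzero differences (with sign): +1, -3, -2, -2, +2, -7, -9, +4, -4, +7, -8
Step 2: Count signs: positive = 4, negative = 7.
Step 3: Under H0: P(positive) = 0.5, so the number of positives S ~ Bin(11, 0.5).
Step 4: Two-sided exact p-value = sum of Bin(11,0.5) probabilities at or below the observed probability = 0.548828.
Step 5: alpha = 0.05. fail to reject H0.

n_eff = 11, pos = 4, neg = 7, p = 0.548828, fail to reject H0.


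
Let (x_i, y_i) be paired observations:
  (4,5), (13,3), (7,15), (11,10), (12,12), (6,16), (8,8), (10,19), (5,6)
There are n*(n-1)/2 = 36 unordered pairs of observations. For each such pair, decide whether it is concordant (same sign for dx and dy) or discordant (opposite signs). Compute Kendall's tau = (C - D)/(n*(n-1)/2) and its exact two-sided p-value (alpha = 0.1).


Step 1: Enumerate the 36 unordered pairs (i,j) with i<j and classify each by sign(x_j-x_i) * sign(y_j-y_i).
  (1,2):dx=+9,dy=-2->D; (1,3):dx=+3,dy=+10->C; (1,4):dx=+7,dy=+5->C; (1,5):dx=+8,dy=+7->C
  (1,6):dx=+2,dy=+11->C; (1,7):dx=+4,dy=+3->C; (1,8):dx=+6,dy=+14->C; (1,9):dx=+1,dy=+1->C
  (2,3):dx=-6,dy=+12->D; (2,4):dx=-2,dy=+7->D; (2,5):dx=-1,dy=+9->D; (2,6):dx=-7,dy=+13->D
  (2,7):dx=-5,dy=+5->D; (2,8):dx=-3,dy=+16->D; (2,9):dx=-8,dy=+3->D; (3,4):dx=+4,dy=-5->D
  (3,5):dx=+5,dy=-3->D; (3,6):dx=-1,dy=+1->D; (3,7):dx=+1,dy=-7->D; (3,8):dx=+3,dy=+4->C
  (3,9):dx=-2,dy=-9->C; (4,5):dx=+1,dy=+2->C; (4,6):dx=-5,dy=+6->D; (4,7):dx=-3,dy=-2->C
  (4,8):dx=-1,dy=+9->D; (4,9):dx=-6,dy=-4->C; (5,6):dx=-6,dy=+4->D; (5,7):dx=-4,dy=-4->C
  (5,8):dx=-2,dy=+7->D; (5,9):dx=-7,dy=-6->C; (6,7):dx=+2,dy=-8->D; (6,8):dx=+4,dy=+3->C
  (6,9):dx=-1,dy=-10->C; (7,8):dx=+2,dy=+11->C; (7,9):dx=-3,dy=-2->C; (8,9):dx=-5,dy=-13->C
Step 2: C = 19, D = 17, total pairs = 36.
Step 3: tau = (C - D)/(n(n-1)/2) = (19 - 17)/36 = 0.055556.
Step 4: Exact two-sided p-value (enumerate n! = 362880 permutations of y under H0): p = 0.919455.
Step 5: alpha = 0.1. fail to reject H0.

tau_b = 0.0556 (C=19, D=17), p = 0.919455, fail to reject H0.


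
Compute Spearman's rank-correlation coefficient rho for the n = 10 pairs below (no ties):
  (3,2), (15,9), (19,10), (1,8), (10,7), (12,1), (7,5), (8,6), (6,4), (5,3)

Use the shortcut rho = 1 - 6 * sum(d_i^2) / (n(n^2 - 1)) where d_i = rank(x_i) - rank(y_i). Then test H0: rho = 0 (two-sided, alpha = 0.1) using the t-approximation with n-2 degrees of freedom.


Step 1: Rank x and y separately (midranks; no ties here).
rank(x): 3->2, 15->9, 19->10, 1->1, 10->7, 12->8, 7->5, 8->6, 6->4, 5->3
rank(y): 2->2, 9->9, 10->10, 8->8, 7->7, 1->1, 5->5, 6->6, 4->4, 3->3
Step 2: d_i = R_x(i) - R_y(i); compute d_i^2.
  (2-2)^2=0, (9-9)^2=0, (10-10)^2=0, (1-8)^2=49, (7-7)^2=0, (8-1)^2=49, (5-5)^2=0, (6-6)^2=0, (4-4)^2=0, (3-3)^2=0
sum(d^2) = 98.
Step 3: rho = 1 - 6*98 / (10*(10^2 - 1)) = 1 - 588/990 = 0.406061.
Step 4: Under H0, t = rho * sqrt((n-2)/(1-rho^2)) = 1.2568 ~ t(8).
Step 5: Two-sided p-value from the t-distribution with 8 df = 0.244282.
Step 6: alpha = 0.1. fail to reject H0.

rho = 0.4061, p = 0.244282, fail to reject H0 at alpha = 0.1.


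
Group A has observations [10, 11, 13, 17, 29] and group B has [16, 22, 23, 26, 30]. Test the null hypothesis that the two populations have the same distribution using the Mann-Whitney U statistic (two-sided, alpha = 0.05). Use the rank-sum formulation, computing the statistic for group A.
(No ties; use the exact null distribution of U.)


Step 1: Combine and sort all 10 observations; assign midranks.
sorted (value, group): (10,X), (11,X), (13,X), (16,Y), (17,X), (22,Y), (23,Y), (26,Y), (29,X), (30,Y)
ranks: 10->1, 11->2, 13->3, 16->4, 17->5, 22->6, 23->7, 26->8, 29->9, 30->10
Step 2: Rank sum for X: R1 = 1 + 2 + 3 + 5 + 9 = 20.
Step 3: U_X = R1 - n1(n1+1)/2 = 20 - 5*6/2 = 20 - 15 = 5.
       U_Y = n1*n2 - U_X = 25 - 5 = 20.
Step 4: No ties, so the exact null distribution of U (based on enumerating the C(10,5) = 252 equally likely rank assignments) gives the two-sided p-value.
Step 5: p-value = 0.150794; compare to alpha = 0.05. fail to reject H0.

U_X = 5, p = 0.150794, fail to reject H0 at alpha = 0.05.


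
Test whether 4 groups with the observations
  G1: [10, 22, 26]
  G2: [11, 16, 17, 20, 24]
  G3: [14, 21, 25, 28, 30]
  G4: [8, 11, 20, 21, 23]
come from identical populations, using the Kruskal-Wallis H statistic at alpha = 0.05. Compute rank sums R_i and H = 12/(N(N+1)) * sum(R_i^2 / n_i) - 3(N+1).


Step 1: Combine all N = 18 observations and assign midranks.
sorted (value, group, rank): (8,G4,1), (10,G1,2), (11,G2,3.5), (11,G4,3.5), (14,G3,5), (16,G2,6), (17,G2,7), (20,G2,8.5), (20,G4,8.5), (21,G3,10.5), (21,G4,10.5), (22,G1,12), (23,G4,13), (24,G2,14), (25,G3,15), (26,G1,16), (28,G3,17), (30,G3,18)
Step 2: Sum ranks within each group.
R_1 = 30 (n_1 = 3)
R_2 = 39 (n_2 = 5)
R_3 = 65.5 (n_3 = 5)
R_4 = 36.5 (n_4 = 5)
Step 3: H = 12/(N(N+1)) * sum(R_i^2/n_i) - 3(N+1)
     = 12/(18*19) * (30^2/3 + 39^2/5 + 65.5^2/5 + 36.5^2/5) - 3*19
     = 0.035088 * 1728.7 - 57
     = 3.656140.
Step 4: Ties present; correction factor C = 1 - 18/(18^3 - 18) = 0.996904. Corrected H = 3.656140 / 0.996904 = 3.667495.
Step 5: Under H0, H ~ chi^2(3); p-value = 0.299679.
Step 6: alpha = 0.05. fail to reject H0.

H = 3.6675, df = 3, p = 0.299679, fail to reject H0.
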